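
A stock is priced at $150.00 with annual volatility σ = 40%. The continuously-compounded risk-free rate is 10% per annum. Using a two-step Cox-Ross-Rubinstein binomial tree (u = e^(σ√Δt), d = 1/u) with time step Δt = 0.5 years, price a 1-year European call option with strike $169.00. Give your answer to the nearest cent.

CRR parameters: u = e^(σ√Δt) = e^(0.4·√0.5) = 1.3269, d = 1/u = 0.7536
Per-period rate: rΔt = 0.1·0.5 = 0.05, so R = e^0.05 = 1.0513
Risk-neutral probability p = (e^0.05 − 0.7536)/(1.3269 − 0.7536) = 0.2976/0.5733 = 0.5192
Terminal stock prices: S_uu = 264.1, S_ud = 150, S_dd = 85.2
Terminal payoffs (S − K): max(95.1, 0) = 95.1, max(-19, 0) = 0, max(-83.8, 0) = 0
Node u (S = 199): V_u = e^(−0.05)·[0.5192·95.0981 + 0.4808·0.0000] = 46.9665
Node d (S = 113): V_d = e^(−0.05)·[0.5192·0.0000 + 0.4808·0.0000] = 0.0000
Node 0 (S = 150): V_0 = e^(−0.05)·[0.5192·46.9665 + 0.4808·0.0000] = 23.1955

$23.20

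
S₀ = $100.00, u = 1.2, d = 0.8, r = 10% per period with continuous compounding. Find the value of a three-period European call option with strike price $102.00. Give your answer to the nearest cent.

Risk-neutral probability p = (e^0.1 − 0.8)/(1.2 − 0.8) = 0.3052/0.4000 = 0.7629
Terminal stock prices: S_uuu = 172.8, S_uud = 115.2, S_udd = 76.8, S_ddd = 51.2
Terminal payoffs (S − K): max(70.8, 0) = 70.8, max(13.2, 0) = 13.2, max(-25.2, 0) = 0, max(-50.8, 0) = 0
Node uu (S = 144): V_uu = e^(−0.1)·[0.7629·70.8000 + 0.2371·13.2000] = 51.7066
Node ud (S = 96): V_ud = e^(−0.1)·[0.7629·13.2000 + 0.2371·0.0000] = 9.1123
Node dd (S = 64): V_dd = e^(−0.1)·[0.7629·0.0000 + 0.2371·0.0000] = 0.0000
Node u (S = 120): V_u = e^(−0.1)·[0.7629·51.7066 + 0.2371·9.1123] = 37.6491
Node d (S = 80): V_d = e^(−0.1)·[0.7629·9.1123 + 0.2371·0.0000] = 6.2904
Node 0 (S = 100): V_0 = e^(−0.1)·[0.7629·37.6491 + 0.2371·6.2904] = 27.3395

$27.34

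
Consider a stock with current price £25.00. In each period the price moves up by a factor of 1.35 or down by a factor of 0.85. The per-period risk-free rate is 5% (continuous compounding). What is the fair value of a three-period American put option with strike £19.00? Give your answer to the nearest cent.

Risk-neutral probability p = (e^0.05 − 0.85)/(1.35 − 0.85) = 0.2013/0.5000 = 0.4025
Terminal stock prices: S_uuu = 61.51, S_uud = 38.73, S_udd = 24.38, S_ddd = 15.35
Terminal payoffs (K − S): max(-42.51, 0) = 0, max(-19.73, 0) = 0, max(-5.384, 0) = 0, max(3.647, 0) = 3.647
Node uu (S = 45.56): continuation = e^(−0.05)·[0.4025·0.0000 + 0.5975·0.0000] = 0.0000; exercise value = 0.0000 ≤ continuation, so V_uu = 0.0000
Node ud (S = 28.69): continuation = e^(−0.05)·[0.4025·0.0000 + 0.5975·0.0000] = 0.0000; exercise value = 0.0000 ≤ continuation, so V_ud = 0.0000
Node dd (S = 18.06): continuation = e^(−0.05)·[0.4025·0.0000 + 0.5975·3.6469] = 2.0726; exercise value = 0.9375 ≤ continuation, so V_dd = 2.0726
Node u (S = 33.75): continuation = e^(−0.05)·[0.4025·0.0000 + 0.5975·0.0000] = 0.0000; exercise value = 0.0000 ≤ continuation, so V_u = 0.0000
Node d (S = 21.25): continuation = e^(−0.05)·[0.4025·0.0000 + 0.5975·2.0726] = 1.1779; exercise value = 0.0000 ≤ continuation, so V_d = 1.1779
Node 0 (S = 25): continuation = e^(−0.05)·[0.4025·0.0000 + 0.5975·1.1779] = 0.6694; exercise value = 0.0000 ≤ continuation, so V_0 = 0.6694

£0.67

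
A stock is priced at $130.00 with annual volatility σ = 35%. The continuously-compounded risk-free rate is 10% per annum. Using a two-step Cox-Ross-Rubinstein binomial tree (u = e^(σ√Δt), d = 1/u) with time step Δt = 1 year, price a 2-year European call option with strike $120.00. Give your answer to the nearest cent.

$40.52

CRR parameters: u = e^(σ√Δt) = e^(0.35·√1) = 1.4191, d = 1/u = 0.7047
Per-period rate: rΔt = 0.1·1 = 0.1, so R = e^0.1 = 1.1052
Risk-neutral probability p = (e^0.1 − 0.7047)/(1.4191 − 0.7047) = 0.4005/0.7144 = 0.5606
Terminal stock prices: S_uu = 261.8, S_ud = 130, S_dd = 64.56
Terminal payoffs (S − K): max(141.8, 0) = 141.8, max(10, 0) = 10, max(-55.44, 0) = 0
Node u (S = 184.5): V_u = e^(−0.1)·[0.5606·141.7879 + 0.4394·10.0000] = 75.8983
Node d (S = 91.61): V_d = e^(−0.1)·[0.5606·10.0000 + 0.4394·0.0000] = 5.0725
Node 0 (S = 130): V_0 = e^(−0.1)·[0.5606·75.8983 + 0.4394·5.0725] = 40.5165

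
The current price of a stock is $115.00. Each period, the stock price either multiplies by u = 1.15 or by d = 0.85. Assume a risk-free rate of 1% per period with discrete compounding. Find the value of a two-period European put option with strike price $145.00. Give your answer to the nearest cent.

Risk-neutral probability p = (1 + 0.01 − 0.85)/(1.15 − 0.85) = 0.1600/0.3000 = 0.5333
Terminal stock prices: S_uu = 152.1, S_ud = 112.4, S_dd = 83.09
Terminal payoffs (K − S): max(-7.087, 0) = 0, max(32.59, 0) = 32.59, max(61.91, 0) = 61.91
Node u (S = 132.2): V_u = 1/1.01·[0.5333·0.0000 + 0.4667·32.5875] = 15.0569
Node d (S = 97.75): V_d = 1/1.01·[0.5333·32.5875 + 0.4667·61.9125] = 45.8144
Node 0 (S = 115): V_0 = 1/1.01·[0.5333·15.0569 + 0.4667·45.8144] = 29.1192

$29.12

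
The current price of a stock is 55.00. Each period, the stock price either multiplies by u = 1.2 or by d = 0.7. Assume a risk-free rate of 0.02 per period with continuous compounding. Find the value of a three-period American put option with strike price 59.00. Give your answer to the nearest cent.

Risk-neutral probability p = (e^0.02 − 0.7)/(1.2 − 0.7) = 0.3202/0.5000 = 0.6404
Terminal stock prices: S_uuu = 95.04, S_uud = 55.44, S_udd = 32.34, S_ddd = 18.86
Terminal payoffs (K − S): max(-36.04, 0) = 0, max(3.56, 0) = 3.56, max(26.66, 0) = 26.66, max(40.14, 0) = 40.14
Node uu (S = 79.2): continuation = e^(−0.02)·[0.6404·0.0000 + 0.3596·3.5600] = 1.2548; exercise value = 0.0000 ≤ continuation, so V_uu = 1.2548
Node ud (S = 46.2): continuation = e^(−0.02)·[0.6404·3.5600 + 0.3596·26.6600] = 11.6317; exercise value = 12.8000 > continuation, so V_ud = 12.8000 (exercise)
Node dd (S = 26.95): continuation = e^(−0.02)·[0.6404·26.6600 + 0.3596·40.1350] = 30.8817; exercise value = 32.0500 > continuation, so V_dd = 32.0500 (exercise)
Node u (S = 66): continuation = e^(−0.02)·[0.6404·1.2548 + 0.3596·12.8000] = 5.2994; exercise value = 0.0000 ≤ continuation, so V_u = 5.2994
Node d (S = 38.5): continuation = e^(−0.02)·[0.6404·12.8000 + 0.3596·32.0500] = 19.3317; exercise value = 20.5000 > continuation, so V_d = 20.5000 (exercise)
Node 0 (S = 55): continuation = e^(−0.02)·[0.6404·5.2994 + 0.3596·20.5000] = 10.5523; exercise value = 4.0000 ≤ continuation, so V_0 = 10.5523

10.55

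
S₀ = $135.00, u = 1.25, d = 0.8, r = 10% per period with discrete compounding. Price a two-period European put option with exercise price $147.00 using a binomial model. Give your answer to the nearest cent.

$9.97

Risk-neutral probability p = (1 + 0.1 − 0.8)/(1.25 − 0.8) = 0.3000/0.4500 = 0.6667
Terminal stock prices: S_uu = 210.9, S_ud = 135, S_dd = 86.4
Terminal payoffs (K − S): max(-63.94, 0) = 0, max(12, 0) = 12, max(60.6, 0) = 60.6
Node u (S = 168.8): V_u = 1/1.1·[0.6667·0.0000 + 0.3333·12.0000] = 3.6364
Node d (S = 108): V_d = 1/1.1·[0.6667·12.0000 + 0.3333·60.6000] = 25.6364
Node 0 (S = 135): V_0 = 1/1.1·[0.6667·3.6364 + 0.3333·25.6364] = 9.9725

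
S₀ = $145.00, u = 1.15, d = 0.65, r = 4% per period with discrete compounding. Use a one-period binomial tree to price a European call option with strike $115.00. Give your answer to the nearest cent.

Risk-neutral probability p = (1 + 0.04 − 0.65)/(1.15 − 0.65) = 0.3900/0.5000 = 0.7800
Terminal stock prices: S_u = 166.8, S_d = 94.25
Terminal payoffs (S − K): max(51.75, 0) = 51.75, max(-20.75, 0) = 0
Node 0 (S = 145): V_0 = 1/1.04·[0.7800·51.7500 + 0.2200·0.0000] = 38.8125

$38.81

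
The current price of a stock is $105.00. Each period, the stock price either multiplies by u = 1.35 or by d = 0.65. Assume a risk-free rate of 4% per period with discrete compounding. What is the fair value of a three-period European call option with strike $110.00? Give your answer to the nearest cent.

$28.08

Risk-neutral probability p = (1 + 0.04 − 0.65)/(1.35 − 0.65) = 0.3900/0.7000 = 0.5571
Terminal stock prices: S_uuu = 258.3, S_uud = 124.4, S_udd = 59.89, S_ddd = 28.84
Terminal payoffs (S − K): max(148.3, 0) = 148.3, max(14.39, 0) = 14.39, max(-50.11, 0) = 0, max(-81.16, 0) = 0
Node uu (S = 191.4): V_uu = 1/1.04·[0.5571·148.3394 + 0.4429·14.3856] = 85.5933
Node ud (S = 92.14): V_ud = 1/1.04·[0.5571·14.3856 + 0.4429·0.0000] = 7.7066
Node dd (S = 44.36): V_dd = 1/1.04·[0.5571·0.0000 + 0.4429·0.0000] = 0.0000
Node u (S = 141.8): V_u = 1/1.04·[0.5571·85.5933 + 0.4429·7.7066] = 49.1352
Node d (S = 68.25): V_d = 1/1.04·[0.5571·7.7066 + 0.4429·0.0000] = 4.1285
Node 0 (S = 105): V_0 = 1/1.04·[0.5571·49.1352 + 0.4429·4.1285] = 28.0804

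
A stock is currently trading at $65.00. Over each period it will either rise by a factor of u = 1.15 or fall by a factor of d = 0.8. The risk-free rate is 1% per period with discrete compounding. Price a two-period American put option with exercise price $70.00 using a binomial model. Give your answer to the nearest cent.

$9.53

Risk-neutral probability p = (1 + 0.01 − 0.8)/(1.15 − 0.8) = 0.2100/0.3500 = 0.6000
Terminal stock prices: S_uu = 85.96, S_ud = 59.8, S_dd = 41.6
Terminal payoffs (K − S): max(-15.96, 0) = 0, max(10.2, 0) = 10.2, max(28.4, 0) = 28.4
Node u (S = 74.75): continuation = 1/1.01·[0.6000·0.0000 + 0.4000·10.2000] = 4.0396; exercise value = 0.0000 ≤ continuation, so V_u = 4.0396
Node d (S = 52): continuation = 1/1.01·[0.6000·10.2000 + 0.4000·28.4000] = 17.3069; exercise value = 18.0000 > continuation, so V_d = 18.0000 (exercise)
Node 0 (S = 65): continuation = 1/1.01·[0.6000·4.0396 + 0.4000·18.0000] = 9.5285; exercise value = 5.0000 ≤ continuation, so V_0 = 9.5285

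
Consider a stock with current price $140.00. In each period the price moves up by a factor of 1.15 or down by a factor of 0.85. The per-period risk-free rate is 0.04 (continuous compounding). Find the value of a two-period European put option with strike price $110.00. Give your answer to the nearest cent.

$1.08

Risk-neutral probability p = (e^0.04 − 0.85)/(1.15 − 0.85) = 0.1908/0.3000 = 0.6360
Terminal stock prices: S_uu = 185.1, S_ud = 136.8, S_dd = 101.1
Terminal payoffs (K − S): max(-75.15, 0) = 0, max(-26.85, 0) = 0, max(8.85, 0) = 8.85
Node u (S = 161): V_u = e^(−0.04)·[0.6360·0.0000 + 0.3640·0.0000] = 0.0000
Node d (S = 119): V_d = e^(−0.04)·[0.6360·0.0000 + 0.3640·8.8500] = 3.0948
Node 0 (S = 140): V_0 = e^(−0.04)·[0.6360·0.0000 + 0.3640·3.0948] = 1.0822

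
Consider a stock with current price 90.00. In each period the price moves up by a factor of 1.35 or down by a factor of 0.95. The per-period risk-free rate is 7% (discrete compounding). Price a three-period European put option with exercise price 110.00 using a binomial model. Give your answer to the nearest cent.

9.32

Risk-neutral probability p = (1 + 0.07 − 0.95)/(1.35 − 0.95) = 0.1200/0.4000 = 0.3000
Terminal stock prices: S_uuu = 221.4, S_uud = 155.8, S_udd = 109.7, S_ddd = 77.16
Terminal payoffs (K − S): max(-111.4, 0) = 0, max(-45.82, 0) = 0, max(0.3462, 0) = 0.3462, max(32.84, 0) = 32.84
Node uu (S = 164): V_uu = 1/1.07·[0.3000·0.0000 + 0.7000·0.0000] = 0.0000
Node ud (S = 115.4): V_ud = 1/1.07·[0.3000·0.0000 + 0.7000·0.3462] = 0.2265
Node dd (S = 81.22): V_dd = 1/1.07·[0.3000·0.3462 + 0.7000·32.8363] = 21.5787
Node u (S = 121.5): V_u = 1/1.07·[0.3000·0.0000 + 0.7000·0.2265] = 0.1482
Node d (S = 85.5): V_d = 1/1.07·[0.3000·0.2265 + 0.7000·21.5787] = 14.1804
Node 0 (S = 90): V_0 = 1/1.07·[0.3000·0.1482 + 0.7000·14.1804] = 9.3185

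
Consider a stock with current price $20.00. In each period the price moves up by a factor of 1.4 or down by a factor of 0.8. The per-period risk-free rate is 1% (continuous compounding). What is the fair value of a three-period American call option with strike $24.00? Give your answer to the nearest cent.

$2.99

Risk-neutral probability p = (e^0.01 − 0.8)/(1.4 − 0.8) = 0.2101/0.6000 = 0.3501
Terminal stock prices: S_uuu = 54.88, S_uud = 31.36, S_udd = 17.92, S_ddd = 10.24
Terminal payoffs (S − K): max(30.88, 0) = 30.88, max(7.36, 0) = 7.36, max(-6.08, 0) = 0, max(-13.76, 0) = 0
Node uu (S = 39.2): continuation = e^(−0.01)·[0.3501·30.8800 + 0.6499·7.3600] = 15.4388; exercise value = 15.2000 ≤ continuation, so V_uu = 15.4388
Node ud (S = 22.4): continuation = e^(−0.01)·[0.3501·7.3600 + 0.6499·0.0000] = 2.5510; exercise value = 0.0000 ≤ continuation, so V_ud = 2.5510
Node dd (S = 12.8): continuation = e^(−0.01)·[0.3501·0.0000 + 0.6499·0.0000] = 0.0000; exercise value = 0.0000 ≤ continuation, so V_dd = 0.0000
Node u (S = 28): continuation = e^(−0.01)·[0.3501·15.4388 + 0.6499·2.5510] = 6.9925; exercise value = 4.0000 ≤ continuation, so V_u = 6.9925
Node d (S = 16): continuation = e^(−0.01)·[0.3501·2.5510 + 0.6499·0.0000] = 0.8842; exercise value = 0.0000 ≤ continuation, so V_d = 0.8842
Node 0 (S = 20): continuation = e^(−0.01)·[0.3501·6.9925 + 0.6499·0.8842] = 2.9925; exercise value = 0.0000 ≤ continuation, so V_0 = 2.9925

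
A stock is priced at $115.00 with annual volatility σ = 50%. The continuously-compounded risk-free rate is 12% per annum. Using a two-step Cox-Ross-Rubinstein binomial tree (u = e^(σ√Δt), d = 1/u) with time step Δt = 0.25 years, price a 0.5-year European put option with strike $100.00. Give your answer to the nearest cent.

$7.18

CRR parameters: u = e^(σ√Δt) = e^(0.5·√0.25) = 1.2840, d = 1/u = 0.7788
Per-period rate: rΔt = 0.12·0.25 = 0.03, so R = e^0.03 = 1.0305
Risk-neutral probability p = (e^0.03 − 0.7788)/(1.2840 − 0.7788) = 0.2517/0.5052 = 0.4981
Terminal stock prices: S_uu = 189.6, S_ud = 115, S_dd = 69.75
Terminal payoffs (K − S): max(-89.6, 0) = 0, max(-15, 0) = 0, max(30.25, 0) = 30.25
Node u (S = 147.7): V_u = e^(−0.03)·[0.4981·0.0000 + 0.5019·0.0000] = 0.0000
Node d (S = 89.56): V_d = e^(−0.03)·[0.4981·0.0000 + 0.5019·30.2490] = 14.7332
Node 0 (S = 115): V_0 = e^(−0.03)·[0.4981·0.0000 + 0.5019·14.7332] = 7.1760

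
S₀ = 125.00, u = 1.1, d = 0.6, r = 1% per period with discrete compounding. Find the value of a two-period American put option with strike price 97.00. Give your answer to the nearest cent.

6.02

Risk-neutral probability p = (1 + 0.01 − 0.6)/(1.1 − 0.6) = 0.4100/0.5000 = 0.8200
Terminal stock prices: S_uu = 151.3, S_ud = 82.5, S_dd = 45
Terminal payoffs (K − S): max(-54.25, 0) = 0, max(14.5, 0) = 14.5, max(52, 0) = 52
Node u (S = 137.5): continuation = 1/1.01·[0.8200·0.0000 + 0.1800·14.5000] = 2.5842; exercise value = 0.0000 ≤ continuation, so V_u = 2.5842
Node d (S = 75): continuation = 1/1.01·[0.8200·14.5000 + 0.1800·52.0000] = 21.0396; exercise value = 22.0000 > continuation, so V_d = 22.0000 (exercise)
Node 0 (S = 125): continuation = 1/1.01·[0.8200·2.5842 + 0.1800·22.0000] = 6.0188; exercise value = 0.0000 ≤ continuation, so V_0 = 6.0188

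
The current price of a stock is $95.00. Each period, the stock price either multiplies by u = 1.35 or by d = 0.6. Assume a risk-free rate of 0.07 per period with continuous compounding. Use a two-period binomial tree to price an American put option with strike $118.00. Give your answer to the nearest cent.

Risk-neutral probability p = (e^0.07 − 0.6)/(1.35 − 0.6) = 0.4725/0.7500 = 0.6300
Terminal stock prices: S_uu = 173.1, S_ud = 76.95, S_dd = 34.2
Terminal payoffs (K − S): max(-55.14, 0) = 0, max(41.05, 0) = 41.05, max(83.8, 0) = 83.8
Node u (S = 128.2): continuation = e^(−0.07)·[0.6300·0.0000 + 0.3700·41.0500] = 14.1612; exercise value = 0.0000 ≤ continuation, so V_u = 14.1612
Node d (S = 57): continuation = e^(−0.07)·[0.6300·41.0500 + 0.3700·83.8000] = 53.0225; exercise value = 61.0000 > continuation, so V_d = 61.0000 (exercise)
Node 0 (S = 95): continuation = e^(−0.07)·[0.6300·14.1612 + 0.3700·61.0000] = 29.3621; exercise value = 23.0000 ≤ continuation, so V_0 = 29.3621

$29.36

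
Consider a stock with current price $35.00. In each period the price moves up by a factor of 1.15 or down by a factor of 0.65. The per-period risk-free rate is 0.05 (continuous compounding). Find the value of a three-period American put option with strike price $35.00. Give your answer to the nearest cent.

Risk-neutral probability p = (e^0.05 − 0.65)/(1.15 − 0.65) = 0.4013/0.5000 = 0.8025
Terminal stock prices: S_uuu = 53.23, S_uud = 30.09, S_udd = 17.01, S_ddd = 9.612
Terminal payoffs (K − S): max(-18.23, 0) = 0, max(4.913, 0) = 4.913, max(17.99, 0) = 17.99, max(25.39, 0) = 25.39
Node uu (S = 46.29): continuation = e^(−0.05)·[0.8025·0.0000 + 0.1975·4.9131] = 0.9228; exercise value = 0.0000 ≤ continuation, so V_uu = 0.9228
Node ud (S = 26.16): continuation = e^(−0.05)·[0.8025·4.9131 + 0.1975·17.9944] = 7.1305; exercise value = 8.8375 > continuation, so V_ud = 8.8375 (exercise)
Node dd (S = 14.79): continuation = e^(−0.05)·[0.8025·17.9944 + 0.1975·25.3881] = 18.5055; exercise value = 20.2125 > continuation, so V_dd = 20.2125 (exercise)
Node u (S = 40.25): continuation = e^(−0.05)·[0.8025·0.9228 + 0.1975·8.8375] = 2.3644; exercise value = 0.0000 ≤ continuation, so V_u = 2.3644
Node d (S = 22.75): continuation = e^(−0.05)·[0.8025·8.8375 + 0.1975·20.2125] = 10.5430; exercise value = 12.2500 > continuation, so V_d = 12.2500 (exercise)
Node 0 (S = 35): continuation = e^(−0.05)·[0.8025·2.3644 + 0.1975·12.2500] = 4.1059; exercise value = 0.0000 ≤ continuation, so V_0 = 4.1059

$4.11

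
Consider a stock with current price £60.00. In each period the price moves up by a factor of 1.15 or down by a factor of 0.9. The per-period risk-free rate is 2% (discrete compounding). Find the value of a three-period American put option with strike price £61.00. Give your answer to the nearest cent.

£4.47

Risk-neutral probability p = (1 + 0.02 − 0.9)/(1.15 − 0.9) = 0.1200/0.2500 = 0.4800
Terminal stock prices: S_uuu = 91.25, S_uud = 71.41, S_udd = 55.89, S_ddd = 43.74
Terminal payoffs (K − S): max(-30.25, 0) = 0, max(-10.41, 0) = 0, max(5.11, 0) = 5.11, max(17.26, 0) = 17.26
Node uu (S = 79.35): continuation = 1/1.02·[0.4800·0.0000 + 0.5200·0.0000] = 0.0000; exercise value = 0.0000 ≤ continuation, so V_uu = 0.0000
Node ud (S = 62.1): continuation = 1/1.02·[0.4800·0.0000 + 0.5200·5.1100] = 2.6051; exercise value = 0.0000 ≤ continuation, so V_ud = 2.6051
Node dd (S = 48.6): continuation = 1/1.02·[0.4800·5.1100 + 0.5200·17.2600] = 11.2039; exercise value = 12.4000 > continuation, so V_dd = 12.4000 (exercise)
Node u (S = 69): continuation = 1/1.02·[0.4800·0.0000 + 0.5200·2.6051] = 1.3281; exercise value = 0.0000 ≤ continuation, so V_u = 1.3281
Node d (S = 54): continuation = 1/1.02·[0.4800·2.6051 + 0.5200·12.4000] = 7.5475; exercise value = 7.0000 ≤ continuation, so V_d = 7.5475
Node 0 (S = 60): continuation = 1/1.02·[0.4800·1.3281 + 0.5200·7.5475] = 4.4727; exercise value = 1.0000 ≤ continuation, so V_0 = 4.4727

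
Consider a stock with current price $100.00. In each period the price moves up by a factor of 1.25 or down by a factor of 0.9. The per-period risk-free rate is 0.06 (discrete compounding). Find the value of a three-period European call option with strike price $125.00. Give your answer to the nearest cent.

Risk-neutral probability p = (1 + 0.06 − 0.9)/(1.25 − 0.9) = 0.1600/0.3500 = 0.4571
Terminal stock prices: S_uuu = 195.3, S_uud = 140.6, S_udd = 101.2, S_ddd = 72.9
Terminal payoffs (S − K): max(70.31, 0) = 70.31, max(15.62, 0) = 15.62, max(-23.75, 0) = 0, max(-52.1, 0) = 0
Node uu (S = 156.2): V_uu = 1/1.06·[0.4571·70.3125 + 0.5429·15.6250] = 38.3255
Node ud (S = 112.5): V_ud = 1/1.06·[0.4571·15.6250 + 0.5429·0.0000] = 6.7385
Node dd (S = 81): V_dd = 1/1.06·[0.4571·0.0000 + 0.5429·0.0000] = 0.0000
Node u (S = 125): V_u = 1/1.06·[0.4571·38.3255 + 0.5429·6.7385] = 19.9795
Node d (S = 90): V_d = 1/1.06·[0.4571·6.7385 + 0.5429·0.0000] = 2.9061
Node 0 (S = 100): V_0 = 1/1.06·[0.4571·19.9795 + 0.5429·2.9061] = 10.1048

$10.10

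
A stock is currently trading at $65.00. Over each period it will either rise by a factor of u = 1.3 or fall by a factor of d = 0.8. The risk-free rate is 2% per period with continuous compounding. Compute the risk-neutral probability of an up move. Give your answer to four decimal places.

Risk-neutral probability p = (e^0.02 − 0.8)/(1.3 − 0.8) = 0.2202/0.5000 = 0.4404

p = 0.4404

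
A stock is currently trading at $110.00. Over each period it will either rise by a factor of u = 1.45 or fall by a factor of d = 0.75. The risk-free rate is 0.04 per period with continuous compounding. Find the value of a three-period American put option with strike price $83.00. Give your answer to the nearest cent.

$6.66

Risk-neutral probability p = (e^0.04 − 0.75)/(1.45 − 0.75) = 0.2908/0.7000 = 0.4154
Terminal stock prices: S_uuu = 335.3, S_uud = 173.5, S_udd = 89.72, S_ddd = 46.41
Terminal payoffs (K − S): max(-252.3, 0) = 0, max(-90.46, 0) = 0, max(-6.719, 0) = 0, max(36.59, 0) = 36.59
Node uu (S = 231.3): continuation = e^(−0.04)·[0.4154·0.0000 + 0.5846·0.0000] = 0.0000; exercise value = 0.0000 ≤ continuation, so V_uu = 0.0000
Node ud (S = 119.6): continuation = e^(−0.04)·[0.4154·0.0000 + 0.5846·0.0000] = 0.0000; exercise value = 0.0000 ≤ continuation, so V_ud = 0.0000
Node dd (S = 61.88): continuation = e^(−0.04)·[0.4154·0.0000 + 0.5846·36.5938] = 20.5523; exercise value = 21.1250 > continuation, so V_dd = 21.1250 (exercise)
Node u (S = 159.5): continuation = e^(−0.04)·[0.4154·0.0000 + 0.5846·0.0000] = 0.0000; exercise value = 0.0000 ≤ continuation, so V_u = 0.0000
Node d (S = 82.5): continuation = e^(−0.04)·[0.4154·0.0000 + 0.5846·21.1250] = 11.8645; exercise value = 0.5000 ≤ continuation, so V_d = 11.8645
Node 0 (S = 110): continuation = e^(−0.04)·[0.4154·0.0000 + 0.5846·11.8645] = 6.6635; exercise value = 0.0000 ≤ continuation, so V_0 = 6.6635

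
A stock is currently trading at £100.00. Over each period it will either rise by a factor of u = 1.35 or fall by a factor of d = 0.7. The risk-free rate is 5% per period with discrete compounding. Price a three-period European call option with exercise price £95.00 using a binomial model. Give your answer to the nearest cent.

£31.67

Risk-neutral probability p = (1 + 0.05 − 0.7)/(1.35 − 0.7) = 0.3500/0.6500 = 0.5385
Terminal stock prices: S_uuu = 246, S_uud = 127.6, S_udd = 66.15, S_ddd = 34.3
Terminal payoffs (S − K): max(151, 0) = 151, max(32.58, 0) = 32.58, max(-28.85, 0) = 0, max(-60.7, 0) = 0
Node uu (S = 182.3): V_uu = 1/1.05·[0.5385·151.0375 + 0.4615·32.5750] = 91.7738
Node ud (S = 94.5): V_ud = 1/1.05·[0.5385·32.5750 + 0.4615·0.0000] = 16.7051
Node dd (S = 49): V_dd = 1/1.05·[0.5385·0.0000 + 0.4615·0.0000] = 0.0000
Node u (S = 135): V_u = 1/1.05·[0.5385·91.7738 + 0.4615·16.7051] = 54.4064
Node d (S = 70): V_d = 1/1.05·[0.5385·16.7051 + 0.4615·0.0000] = 8.5667
Node 0 (S = 100): V_0 = 1/1.05·[0.5385·54.4064 + 0.4615·8.5667] = 31.6663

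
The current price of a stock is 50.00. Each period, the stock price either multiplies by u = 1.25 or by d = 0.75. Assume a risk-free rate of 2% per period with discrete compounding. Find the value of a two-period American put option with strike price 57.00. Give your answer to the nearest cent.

Risk-neutral probability p = (1 + 0.02 − 0.75)/(1.25 − 0.75) = 0.2700/0.5000 = 0.5400
Terminal stock prices: S_uu = 78.12, S_ud = 46.88, S_dd = 28.12
Terminal payoffs (K − S): max(-21.12, 0) = 0, max(10.12, 0) = 10.12, max(28.88, 0) = 28.88
Node u (S = 62.5): continuation = 1/1.02·[0.5400·0.0000 + 0.4600·10.1250] = 4.5662; exercise value = 0.0000 ≤ continuation, so V_u = 4.5662
Node d (S = 37.5): continuation = 1/1.02·[0.5400·10.1250 + 0.4600·28.8750] = 18.3824; exercise value = 19.5000 > continuation, so V_d = 19.5000 (exercise)
Node 0 (S = 50): continuation = 1/1.02·[0.5400·4.5662 + 0.4600·19.5000] = 11.2115; exercise value = 7.0000 ≤ continuation, so V_0 = 11.2115

11.21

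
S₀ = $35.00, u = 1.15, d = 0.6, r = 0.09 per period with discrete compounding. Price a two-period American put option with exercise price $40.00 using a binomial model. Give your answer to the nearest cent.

Risk-neutral probability p = (1 + 0.09 − 0.6)/(1.15 − 0.6) = 0.4900/0.5500 = 0.8909
Terminal stock prices: S_uu = 46.29, S_ud = 24.15, S_dd = 12.6
Terminal payoffs (K − S): max(-6.287, 0) = 0, max(15.85, 0) = 15.85, max(27.4, 0) = 27.4
Node u (S = 40.25): continuation = 1/1.09·[0.8909·0.0000 + 0.1091·15.8500] = 1.5863; exercise value = 0.0000 ≤ continuation, so V_u = 1.5863
Node d (S = 21): continuation = 1/1.09·[0.8909·15.8500 + 0.1091·27.4000] = 15.6972; exercise value = 19.0000 > continuation, so V_d = 19.0000 (exercise)
Node 0 (S = 35): continuation = 1/1.09·[0.8909·1.5863 + 0.1091·19.0000] = 3.1982; exercise value = 5.0000 > continuation, so V_0 = 5.0000 (exercise)

$5.00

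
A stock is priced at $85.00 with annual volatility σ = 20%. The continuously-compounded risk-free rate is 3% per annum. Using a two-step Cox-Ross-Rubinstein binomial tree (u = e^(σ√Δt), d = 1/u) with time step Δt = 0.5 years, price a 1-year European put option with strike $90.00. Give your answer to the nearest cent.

CRR parameters: u = e^(σ√Δt) = e^(0.2·√0.5) = 1.1519, d = 1/u = 0.8681
Per-period rate: rΔt = 0.03·0.5 = 0.015, so R = e^0.015 = 1.0151
Risk-neutral probability p = (e^0.015 − 0.8681)/(1.1519 − 0.8681) = 0.1470/0.2838 = 0.5180
Terminal stock prices: S_uu = 112.8, S_ud = 85, S_dd = 64.06
Terminal payoffs (K − S): max(-22.79, 0) = 0, max(5, 0) = 5, max(25.94, 0) = 25.94
Node u (S = 97.91): V_u = e^(−0.015)·[0.5180·0.0000 + 0.4820·5.0000] = 2.3743
Node d (S = 73.79): V_d = e^(−0.015)·[0.5180·5.0000 + 0.4820·25.9407] = 14.8696
Node 0 (S = 85): V_0 = e^(−0.015)·[0.5180·2.3743 + 0.4820·14.8696] = 8.2725

$8.27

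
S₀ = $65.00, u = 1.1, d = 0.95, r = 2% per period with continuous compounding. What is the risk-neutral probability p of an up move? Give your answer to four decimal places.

Risk-neutral probability p = (e^0.02 − 0.95)/(1.1 − 0.95) = 0.0702/0.1500 = 0.4680

p = 0.4680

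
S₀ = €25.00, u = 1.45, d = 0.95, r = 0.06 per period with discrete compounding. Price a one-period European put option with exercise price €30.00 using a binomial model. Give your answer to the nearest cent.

€4.60

Risk-neutral probability p = (1 + 0.06 − 0.95)/(1.45 − 0.95) = 0.1100/0.5000 = 0.2200
Terminal stock prices: S_u = 36.25, S_d = 23.75
Terminal payoffs (K − S): max(-6.25, 0) = 0, max(6.25, 0) = 6.25
Node 0 (S = 25): V_0 = 1/1.06·[0.2200·0.0000 + 0.7800·6.2500] = 4.5991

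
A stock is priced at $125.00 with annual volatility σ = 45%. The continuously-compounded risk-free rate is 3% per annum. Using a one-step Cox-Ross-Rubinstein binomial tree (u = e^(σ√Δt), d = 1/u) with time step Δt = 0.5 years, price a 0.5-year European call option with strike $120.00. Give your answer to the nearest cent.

CRR parameters: u = e^(σ√Δt) = e^(0.45·√0.5) = 1.3746, d = 1/u = 0.7275
Per-period rate: rΔt = 0.03·0.5 = 0.015, so R = e^0.015 = 1.0151
Risk-neutral probability p = (e^0.015 − 0.7275)/(1.3746 − 0.7275) = 0.2877/0.6472 = 0.4445
Terminal stock prices: S_u = 171.8, S_d = 90.93
Terminal payoffs (S − K): max(51.83, 0) = 51.83, max(-29.07, 0) = 0
Node 0 (S = 125): V_0 = e^(−0.015)·[0.4445·51.8311 + 0.5555·0.0000] = 22.6942

$22.69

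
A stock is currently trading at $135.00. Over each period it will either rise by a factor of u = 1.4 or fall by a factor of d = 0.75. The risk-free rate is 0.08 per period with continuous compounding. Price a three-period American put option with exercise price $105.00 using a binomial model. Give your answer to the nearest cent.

$5.88

Risk-neutral probability p = (e^0.08 − 0.75)/(1.4 − 0.75) = 0.3333/0.6500 = 0.5127
Terminal stock prices: S_uuu = 370.4, S_uud = 198.4, S_udd = 106.3, S_ddd = 56.95
Terminal payoffs (K − S): max(-265.4, 0) = 0, max(-93.45, 0) = 0, max(-1.312, 0) = 0, max(48.05, 0) = 48.05
Node uu (S = 264.6): continuation = e^(−0.08)·[0.5127·0.0000 + 0.4873·0.0000] = 0.0000; exercise value = 0.0000 ≤ continuation, so V_uu = 0.0000
Node ud (S = 141.8): continuation = e^(−0.08)·[0.5127·0.0000 + 0.4873·0.0000] = 0.0000; exercise value = 0.0000 ≤ continuation, so V_ud = 0.0000
Node dd (S = 75.94): continuation = e^(−0.08)·[0.5127·0.0000 + 0.4873·48.0469] = 21.6110; exercise value = 29.0625 > continuation, so V_dd = 29.0625 (exercise)
Node u (S = 189): continuation = e^(−0.08)·[0.5127·0.0000 + 0.4873·0.0000] = 0.0000; exercise value = 0.0000 ≤ continuation, so V_u = 0.0000
Node d (S = 101.2): continuation = e^(−0.08)·[0.5127·0.0000 + 0.4873·29.0625] = 13.0720; exercise value = 3.7500 ≤ continuation, so V_d = 13.0720
Node 0 (S = 135): continuation = e^(−0.08)·[0.5127·0.0000 + 0.4873·13.0720] = 5.8796; exercise value = 0.0000 ≤ continuation, so V_0 = 5.8796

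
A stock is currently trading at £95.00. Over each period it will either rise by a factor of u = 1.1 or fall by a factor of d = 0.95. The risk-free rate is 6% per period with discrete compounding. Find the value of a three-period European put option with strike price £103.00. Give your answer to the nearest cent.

Risk-neutral probability p = (1 + 0.06 − 0.95)/(1.1 − 0.95) = 0.1100/0.1500 = 0.7333
Terminal stock prices: S_uuu = 126.4, S_uud = 109.2, S_udd = 94.31, S_ddd = 81.45
Terminal payoffs (K − S): max(-23.45, 0) = 0, max(-6.203, 0) = 0, max(8.689, 0) = 8.689, max(21.55, 0) = 21.55
Node uu (S = 115): V_uu = 1/1.06·[0.7333·0.0000 + 0.2667·0.0000] = 0.0000
Node ud (S = 99.28): V_ud = 1/1.06·[0.7333·0.0000 + 0.2667·8.6887] = 2.1858
Node dd (S = 85.74): V_dd = 1/1.06·[0.7333·8.6887 + 0.2667·21.5494] = 11.4323
Node u (S = 104.5): V_u = 1/1.06·[0.7333·0.0000 + 0.2667·2.1858] = 0.5499
Node d (S = 90.25): V_d = 1/1.06·[0.7333·2.1858 + 0.2667·11.4323] = 4.3883
Node 0 (S = 95): V_0 = 1/1.06·[0.7333·0.5499 + 0.2667·4.3883] = 1.4844

£1.48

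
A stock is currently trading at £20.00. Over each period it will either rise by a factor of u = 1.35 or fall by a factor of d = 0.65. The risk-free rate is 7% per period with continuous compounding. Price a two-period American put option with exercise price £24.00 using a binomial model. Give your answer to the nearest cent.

Risk-neutral probability p = (e^0.07 − 0.65)/(1.35 − 0.65) = 0.4225/0.7000 = 0.6036
Terminal stock prices: S_uu = 36.45, S_ud = 17.55, S_dd = 8.45
Terminal payoffs (K − S): max(-12.45, 0) = 0, max(6.45, 0) = 6.45, max(15.55, 0) = 15.55
Node u (S = 27): continuation = e^(−0.07)·[0.6036·0.0000 + 0.3964·6.4500] = 2.3840; exercise value = 0.0000 ≤ continuation, so V_u = 2.3840
Node d (S = 13): continuation = e^(−0.07)·[0.6036·6.4500 + 0.3964·15.5500] = 9.3775; exercise value = 11.0000 > continuation, so V_d = 11.0000 (exercise)
Node 0 (S = 20): continuation = e^(−0.07)·[0.6036·2.3840 + 0.3964·11.0000] = 5.4075; exercise value = 4.0000 ≤ continuation, so V_0 = 5.4075

£5.41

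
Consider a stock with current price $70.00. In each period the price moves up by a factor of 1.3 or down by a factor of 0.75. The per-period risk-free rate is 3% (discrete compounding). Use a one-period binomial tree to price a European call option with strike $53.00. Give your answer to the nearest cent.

$18.78

Risk-neutral probability p = (1 + 0.03 − 0.75)/(1.3 − 0.75) = 0.2800/0.5500 = 0.5091
Terminal stock prices: S_u = 91, S_d = 52.5
Terminal payoffs (S − K): max(38, 0) = 38, max(-0.5, 0) = 0
Node 0 (S = 70): V_0 = 1/1.03·[0.5091·38.0000 + 0.4909·0.0000] = 18.7820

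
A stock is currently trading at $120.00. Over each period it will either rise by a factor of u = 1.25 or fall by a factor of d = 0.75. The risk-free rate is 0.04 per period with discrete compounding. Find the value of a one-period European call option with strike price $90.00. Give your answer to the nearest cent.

$33.46

Risk-neutral probability p = (1 + 0.04 − 0.75)/(1.25 − 0.75) = 0.2900/0.5000 = 0.5800
Terminal stock prices: S_u = 150, S_d = 90
Terminal payoffs (S − K): max(60, 0) = 60, max(0, 0) = 0
Node 0 (S = 120): V_0 = 1/1.04·[0.5800·60.0000 + 0.4200·0.0000] = 33.4615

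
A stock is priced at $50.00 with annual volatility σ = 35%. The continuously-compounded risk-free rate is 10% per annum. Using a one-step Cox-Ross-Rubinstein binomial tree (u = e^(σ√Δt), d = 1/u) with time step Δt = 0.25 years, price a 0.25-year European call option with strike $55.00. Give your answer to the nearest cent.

CRR parameters: u = e^(σ√Δt) = e^(0.35·√0.25) = 1.1912, d = 1/u = 0.8395
Per-period rate: rΔt = 0.1·0.25 = 0.025, so R = e^0.025 = 1.0253
Risk-neutral probability p = (e^0.025 − 0.8395)/(1.1912 − 0.8395) = 0.1859/0.3518 = 0.5283
Terminal stock prices: S_u = 59.56, S_d = 41.97
Terminal payoffs (S − K): max(4.562, 0) = 4.562, max(-13.03, 0) = 0
Node 0 (S = 50): V_0 = e^(−0.025)·[0.5283·4.5623 + 0.4717·0.0000] = 2.3509

$2.35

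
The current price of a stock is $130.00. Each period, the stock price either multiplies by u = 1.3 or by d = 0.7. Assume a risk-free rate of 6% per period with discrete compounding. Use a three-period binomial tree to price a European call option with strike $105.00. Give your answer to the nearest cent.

Risk-neutral probability p = (1 + 0.06 − 0.7)/(1.3 − 0.7) = 0.3600/0.6000 = 0.6000
Terminal stock prices: S_uuu = 285.6, S_uud = 153.8, S_udd = 82.81, S_ddd = 44.59
Terminal payoffs (S − K): max(180.6, 0) = 180.6, max(48.79, 0) = 48.79, max(-22.19, 0) = 0, max(-60.41, 0) = 0
Node uu (S = 219.7): V_uu = 1/1.06·[0.6000·180.6100 + 0.4000·48.7900] = 120.6434
Node ud (S = 118.3): V_ud = 1/1.06·[0.6000·48.7900 + 0.4000·0.0000] = 27.6170
Node dd (S = 63.7): V_dd = 1/1.06·[0.6000·0.0000 + 0.4000·0.0000] = 0.0000
Node u (S = 169): V_u = 1/1.06·[0.6000·120.6434 + 0.4000·27.6170] = 78.7102
Node d (S = 91): V_d = 1/1.06·[0.6000·27.6170 + 0.4000·0.0000] = 15.6323
Node 0 (S = 130): V_0 = 1/1.06·[0.6000·78.7102 + 0.4000·15.6323] = 50.4519

$50.45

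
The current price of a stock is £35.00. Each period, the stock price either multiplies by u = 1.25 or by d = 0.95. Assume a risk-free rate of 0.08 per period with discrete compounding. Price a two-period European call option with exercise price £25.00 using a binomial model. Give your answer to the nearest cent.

Risk-neutral probability p = (1 + 0.08 − 0.95)/(1.25 − 0.95) = 0.1300/0.3000 = 0.4333
Terminal stock prices: S_uu = 54.69, S_ud = 41.56, S_dd = 31.59
Terminal payoffs (S − K): max(29.69, 0) = 29.69, max(16.56, 0) = 16.56, max(6.587, 0) = 6.587
Node u (S = 43.75): V_u = 1/1.08·[0.4333·29.6875 + 0.5667·16.5625] = 20.6019
Node d (S = 33.25): V_d = 1/1.08·[0.4333·16.5625 + 0.5667·6.5875] = 10.1019
Node 0 (S = 35): V_0 = 1/1.08·[0.4333·20.6019 + 0.5667·10.1019] = 13.5665

£13.57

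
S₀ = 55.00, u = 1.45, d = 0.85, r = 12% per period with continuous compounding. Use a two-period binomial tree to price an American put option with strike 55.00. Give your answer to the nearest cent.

Risk-neutral probability p = (e^0.12 − 0.85)/(1.45 − 0.85) = 0.2775/0.6000 = 0.4625
Terminal stock prices: S_uu = 115.6, S_ud = 67.79, S_dd = 39.74
Terminal payoffs (K − S): max(-60.64, 0) = 0, max(-12.79, 0) = 0, max(15.26, 0) = 15.26
Node u (S = 79.75): continuation = e^(−0.12)·[0.4625·0.0000 + 0.5375·0.0000] = 0.0000; exercise value = 0.0000 ≤ continuation, so V_u = 0.0000
Node d (S = 46.75): continuation = e^(−0.12)·[0.4625·0.0000 + 0.5375·15.2625] = 7.2760; exercise value = 8.2500 > continuation, so V_d = 8.2500 (exercise)
Node 0 (S = 55): continuation = e^(−0.12)·[0.4625·0.0000 + 0.5375·8.2500] = 3.9330; exercise value = 0.0000 ≤ continuation, so V_0 = 3.9330

3.93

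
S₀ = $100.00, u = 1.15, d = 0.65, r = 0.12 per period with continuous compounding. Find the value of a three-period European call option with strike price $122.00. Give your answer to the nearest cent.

Risk-neutral probability p = (e^0.12 − 0.65)/(1.15 − 0.65) = 0.4775/0.5000 = 0.9550
Terminal stock prices: S_uuu = 152.1, S_uud = 85.96, S_udd = 48.59, S_ddd = 27.46
Terminal payoffs (S − K): max(30.09, 0) = 30.09, max(-36.04, 0) = 0, max(-73.41, 0) = 0, max(-94.54, 0) = 0
Node uu (S = 132.2): V_uu = e^(−0.12)·[0.9550·30.0875 + 0.0450·0.0000] = 25.4842
Node ud (S = 74.75): V_ud = e^(−0.12)·[0.9550·0.0000 + 0.0450·0.0000] = 0.0000
Node dd (S = 42.25): V_dd = e^(−0.12)·[0.9550·0.0000 + 0.0450·0.0000] = 0.0000
Node u (S = 115): V_u = e^(−0.12)·[0.9550·25.4842 + 0.0450·0.0000] = 21.5852
Node d (S = 65): V_d = e^(−0.12)·[0.9550·0.0000 + 0.0450·0.0000] = 0.0000
Node 0 (S = 100): V_0 = e^(−0.12)·[0.9550·21.5852 + 0.0450·0.0000] = 18.2828

$18.28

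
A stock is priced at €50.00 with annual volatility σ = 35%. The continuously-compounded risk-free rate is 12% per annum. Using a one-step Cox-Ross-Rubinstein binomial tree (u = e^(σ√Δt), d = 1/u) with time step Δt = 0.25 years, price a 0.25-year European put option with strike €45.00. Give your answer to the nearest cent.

CRR parameters: u = e^(σ√Δt) = e^(0.35·√0.25) = 1.1912, d = 1/u = 0.8395
Per-period rate: rΔt = 0.12·0.25 = 0.03, so R = e^0.03 = 1.0305
Risk-neutral probability p = (e^0.03 − 0.8395)/(1.1912 − 0.8395) = 0.1910/0.3518 = 0.5429
Terminal stock prices: S_u = 59.56, S_d = 41.97
Terminal payoffs (K − S): max(-14.56, 0) = 0, max(3.027, 0) = 3.027
Node 0 (S = 50): V_0 = e^(−0.03)·[0.5429·0.0000 + 0.4571·3.0271] = 1.3427

€1.34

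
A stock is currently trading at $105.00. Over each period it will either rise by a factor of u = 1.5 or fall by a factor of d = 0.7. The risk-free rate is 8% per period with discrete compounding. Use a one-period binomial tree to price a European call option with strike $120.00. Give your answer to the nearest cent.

Risk-neutral probability p = (1 + 0.08 − 0.7)/(1.5 − 0.7) = 0.3800/0.8000 = 0.4750
Terminal stock prices: S_u = 157.5, S_d = 73.5
Terminal payoffs (S − K): max(37.5, 0) = 37.5, max(-46.5, 0) = 0
Node 0 (S = 105): V_0 = 1/1.08·[0.4750·37.5000 + 0.5250·0.0000] = 16.4931

$16.49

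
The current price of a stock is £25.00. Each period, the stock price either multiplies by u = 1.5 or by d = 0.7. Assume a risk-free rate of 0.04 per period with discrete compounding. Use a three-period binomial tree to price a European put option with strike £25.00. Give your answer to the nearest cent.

£5.26

Risk-neutral probability p = (1 + 0.04 − 0.7)/(1.5 − 0.7) = 0.3400/0.8000 = 0.4250
Terminal stock prices: S_uuu = 84.38, S_uud = 39.38, S_udd = 18.37, S_ddd = 8.575
Terminal payoffs (K − S): max(-59.38, 0) = 0, max(-14.38, 0) = 0, max(6.625, 0) = 6.625, max(16.43, 0) = 16.43
Node uu (S = 56.25): V_uu = 1/1.04·[0.4250·0.0000 + 0.5750·0.0000] = 0.0000
Node ud (S = 26.25): V_ud = 1/1.04·[0.4250·0.0000 + 0.5750·6.6250] = 3.6629
Node dd (S = 12.25): V_dd = 1/1.04·[0.4250·6.6250 + 0.5750·16.4250] = 11.7885
Node u (S = 37.5): V_u = 1/1.04·[0.4250·0.0000 + 0.5750·3.6629] = 2.0251
Node d (S = 17.5): V_d = 1/1.04·[0.4250·3.6629 + 0.5750·11.7885] = 8.0145
Node 0 (S = 25): V_0 = 1/1.04·[0.4250·2.0251 + 0.5750·8.0145] = 5.2587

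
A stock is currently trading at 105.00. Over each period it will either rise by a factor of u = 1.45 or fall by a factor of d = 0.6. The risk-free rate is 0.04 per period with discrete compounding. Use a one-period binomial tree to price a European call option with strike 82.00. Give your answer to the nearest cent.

34.97

Risk-neutral probability p = (1 + 0.04 − 0.6)/(1.45 − 0.6) = 0.4400/0.8500 = 0.5176
Terminal stock prices: S_u = 152.2, S_d = 63
Terminal payoffs (S − K): max(70.25, 0) = 70.25, max(-19, 0) = 0
Node 0 (S = 105): V_0 = 1/1.04·[0.5176·70.2500 + 0.4824·0.0000] = 34.9661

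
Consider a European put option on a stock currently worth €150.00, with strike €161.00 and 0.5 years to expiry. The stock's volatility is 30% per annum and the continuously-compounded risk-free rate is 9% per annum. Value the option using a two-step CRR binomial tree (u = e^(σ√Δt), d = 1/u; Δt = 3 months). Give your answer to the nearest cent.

€15.40

CRR parameters: u = e^(σ√Δt) = e^(0.3·√0.25) = 1.1618, d = 1/u = 0.8607
Per-period rate: rΔt = 0.09·0.25 = 0.0225, so R = e^0.0225 = 1.0228
Risk-neutral probability p = (e^0.0225 − 0.8607)/(1.1618 − 0.8607) = 0.1620/0.3011 = 0.5381
Terminal stock prices: S_uu = 202.5, S_ud = 150, S_dd = 111.1
Terminal payoffs (K − S): max(-41.48, 0) = 0, max(11, 0) = 11, max(49.88, 0) = 49.88
Node u (S = 174.3): V_u = e^(−0.0225)·[0.5381·0.0000 + 0.4619·11.0000] = 4.9675
Node d (S = 129.1): V_d = e^(−0.0225)·[0.5381·11.0000 + 0.4619·49.8773] = 28.3118
Node 0 (S = 150): V_0 = e^(−0.0225)·[0.5381·4.9675 + 0.4619·28.3118] = 15.3989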